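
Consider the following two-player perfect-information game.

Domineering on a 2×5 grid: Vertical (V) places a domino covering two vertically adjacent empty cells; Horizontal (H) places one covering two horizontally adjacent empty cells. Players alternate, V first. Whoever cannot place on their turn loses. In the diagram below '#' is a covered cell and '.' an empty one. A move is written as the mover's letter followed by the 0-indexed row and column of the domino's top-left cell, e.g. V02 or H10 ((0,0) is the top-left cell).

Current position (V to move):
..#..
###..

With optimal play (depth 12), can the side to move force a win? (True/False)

V winning at [..#../###..]: True

[..#../###..] V move#1: V03:+1/..##./####.*, V04:+1/..#.#/###.#
[..##./####.] H move#2: H00:-1/####./####.*
[####./####.] V move#3: V04:+1/#####/#####*
[#####/#####] end (terminal -1, H#4); searched ..#../###.. to 12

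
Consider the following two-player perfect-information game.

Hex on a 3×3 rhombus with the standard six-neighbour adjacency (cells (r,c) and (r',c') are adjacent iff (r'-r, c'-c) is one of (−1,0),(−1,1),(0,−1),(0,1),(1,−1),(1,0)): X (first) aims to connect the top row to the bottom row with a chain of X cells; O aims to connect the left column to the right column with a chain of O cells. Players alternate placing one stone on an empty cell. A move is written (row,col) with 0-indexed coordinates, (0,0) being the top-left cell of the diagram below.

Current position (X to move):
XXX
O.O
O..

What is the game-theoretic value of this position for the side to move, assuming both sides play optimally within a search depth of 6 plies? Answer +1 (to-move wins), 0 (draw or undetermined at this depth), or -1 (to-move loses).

value(XXX/O.O/O.., X) = -1

ply 1, X at XXX/O.O/O.. | (1,1)=-1→XXX/OXO/O..*; (2,1)=-1→XXX/O.O/OX.; (2,2)=-1→XXX/O.O/O.X
ply 2, O at XXX/OXO/O.. | (2,1)=+1→XXX/OXO/OO.*; (2,2)=-1→XXX/OXO/O.O
ply 3: XXX/OXO/OO. is terminal -1 (X); from XXX/O.O/O.. depth 6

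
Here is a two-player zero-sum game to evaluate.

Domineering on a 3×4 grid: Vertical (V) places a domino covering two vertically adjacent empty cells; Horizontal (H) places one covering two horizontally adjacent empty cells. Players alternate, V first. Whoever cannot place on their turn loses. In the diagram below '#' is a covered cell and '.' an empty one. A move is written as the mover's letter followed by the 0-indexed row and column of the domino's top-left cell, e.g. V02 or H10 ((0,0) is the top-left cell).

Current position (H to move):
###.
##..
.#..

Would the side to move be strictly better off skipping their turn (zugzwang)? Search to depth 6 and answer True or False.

ply 1, H at ###./##../.#.. | H12=+1→###./####/.#..*; H22=-1→###./##../.###
ply 2: ###./####/.#.. is terminal -1 (V); from ###./##../.#.. depth 6
if H skipped the turn, V would face:
~ ply 1, V at ###./##../.#.. | V03=-1→####/##.#/.#..; V12=+1→###./###./.##.*; V13=+1→###./##.#/.#.#
~ ply 2: ###./###./.##. is terminal -1 (H); from ###./##../.#.. depth 6
compare (H): move=+1 vs pass=-1

zugzwang(###./##../.#.., H) = False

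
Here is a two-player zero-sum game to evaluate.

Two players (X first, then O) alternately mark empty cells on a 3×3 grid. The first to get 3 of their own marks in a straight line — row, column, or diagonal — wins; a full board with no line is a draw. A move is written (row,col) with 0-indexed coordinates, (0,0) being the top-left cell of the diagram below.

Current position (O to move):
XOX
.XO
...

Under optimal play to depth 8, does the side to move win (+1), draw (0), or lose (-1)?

ply 1, O at XOX/.XO/... | (1,0)=-1→XOX/OXO/...*; (2,0)=-1→XOX/.XO/O..; (2,1)=-1→XOX/.XO/.O.; (2,2)=-1→XOX/.XO/..O
ply 2, X at XOX/OXO/... | (2,0)=+1→XOX/OXO/X..*; (2,1)=+1→XOX/OXO/.X.; (2,2)=+1→XOX/OXO/..X
ply 3: XOX/OXO/X.. is terminal -1 (O); from XOX/.XO/... depth 8

value(XOX/.XO/..., O) = -1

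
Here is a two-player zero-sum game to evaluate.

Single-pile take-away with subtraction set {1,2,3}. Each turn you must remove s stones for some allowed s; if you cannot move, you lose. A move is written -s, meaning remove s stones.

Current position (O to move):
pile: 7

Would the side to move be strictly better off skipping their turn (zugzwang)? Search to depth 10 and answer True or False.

[7] O move#1: -1:-1/6, -2:-1/5, -3:+1/4*
[4] X move#2: -1:-1/3*, -2:-1/2, -3:-1/1
[3] O move#3: -1:-1/2, -2:-1/1, -3:+1/0*
[0] end (terminal -1, X#4); searched 7 to 10
if O skipped the turn, X would face:
~ [7] X move#1: -1:-1/6, -2:-1/5, -3:+1/4*
~ [4] O move#2: -1:-1/3*, -2:-1/2, -3:-1/1
~ [3] X move#3: -1:-1/2, -2:-1/1, -3:+1/0*
~ [0] end (terminal -1, O#4); searched 7 to 10
compare (O): move=+1 vs pass=-1

zugzwang(7, O) = False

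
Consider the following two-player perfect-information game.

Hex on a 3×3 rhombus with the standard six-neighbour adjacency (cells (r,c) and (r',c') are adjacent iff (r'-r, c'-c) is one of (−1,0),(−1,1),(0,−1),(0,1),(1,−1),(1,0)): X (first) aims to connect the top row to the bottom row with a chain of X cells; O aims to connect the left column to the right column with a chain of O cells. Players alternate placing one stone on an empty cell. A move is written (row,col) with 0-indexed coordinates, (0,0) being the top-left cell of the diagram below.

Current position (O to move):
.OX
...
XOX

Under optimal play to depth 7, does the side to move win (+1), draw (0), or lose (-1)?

value(.OX/.../XOX, O) = -1

ply 1, O at .OX/.../XOX | (0,0)=-1→OOX/.../XOX*; (1,0)=-1→.OX/O../XOX; (1,1)=-1→.OX/.O./XOX; (1,2)=-1→.OX/..O/XOX
ply 2, X at OOX/.../XOX | (1,0)=+1→OOX/X../XOX*; (1,1)=+1→OOX/.X./XOX; (1,2)=+1→OOX/..X/XOX
ply 3, O at OOX/X../XOX | (1,1)=-1→OOX/XO./XOX*; (1,2)=-1→OOX/X.O/XOX
ply 4, X at OOX/XO./XOX | (1,2)=+1→OOX/XOX/XOX*
ply 5: OOX/XOX/XOX is terminal -1 (O); from .OX/.../XOX depth 7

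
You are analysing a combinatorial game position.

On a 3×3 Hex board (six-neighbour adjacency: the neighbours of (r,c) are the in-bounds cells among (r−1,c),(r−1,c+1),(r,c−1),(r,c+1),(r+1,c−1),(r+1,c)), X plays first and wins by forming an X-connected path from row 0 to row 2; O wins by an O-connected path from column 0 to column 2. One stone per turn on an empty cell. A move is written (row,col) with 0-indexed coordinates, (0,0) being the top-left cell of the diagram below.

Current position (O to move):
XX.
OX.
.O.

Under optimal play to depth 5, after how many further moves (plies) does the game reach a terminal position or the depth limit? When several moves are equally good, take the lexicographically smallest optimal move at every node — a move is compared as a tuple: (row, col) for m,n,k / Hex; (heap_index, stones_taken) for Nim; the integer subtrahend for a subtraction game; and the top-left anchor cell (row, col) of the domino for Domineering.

[XX./OX./.O.] O move#1: (0,2):-1/XXO/OX./.O., (1,2):-1/XX./OXO/.O., (2,0):+1/XX./OX./OO.*, (2,2):-1/XX./OX./.OO
[XX./OX./OO.] X move#2: (0,2):-1/XXX/OX./OO.*, (1,2):-1/XX./OXX/OO., (2,2):-1/XX./OX./OOX
[XXX/OX./OO.] O move#3: (1,2):+1/XXX/OXO/OO.*, (2,2):+1/XXX/OX./OOO
[XXX/OXO/OO.] end (terminal -1, X#4); searched XX./OX./.O. to 5

PV length from [XX./OX./.O.]: 3 plies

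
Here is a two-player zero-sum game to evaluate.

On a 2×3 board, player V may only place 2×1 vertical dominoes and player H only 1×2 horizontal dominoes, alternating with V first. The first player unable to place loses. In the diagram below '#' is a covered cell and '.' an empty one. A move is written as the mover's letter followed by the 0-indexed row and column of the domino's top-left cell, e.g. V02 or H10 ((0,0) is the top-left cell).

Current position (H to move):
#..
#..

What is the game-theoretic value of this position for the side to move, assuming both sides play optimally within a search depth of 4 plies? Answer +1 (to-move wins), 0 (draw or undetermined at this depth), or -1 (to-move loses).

p1 H@[#../#..]: H01[###/#..]+1* H11[#../###]+1
p2 V@[###/#..] terminal -1; root [#../#..] d4

value(#../#.., H) = +1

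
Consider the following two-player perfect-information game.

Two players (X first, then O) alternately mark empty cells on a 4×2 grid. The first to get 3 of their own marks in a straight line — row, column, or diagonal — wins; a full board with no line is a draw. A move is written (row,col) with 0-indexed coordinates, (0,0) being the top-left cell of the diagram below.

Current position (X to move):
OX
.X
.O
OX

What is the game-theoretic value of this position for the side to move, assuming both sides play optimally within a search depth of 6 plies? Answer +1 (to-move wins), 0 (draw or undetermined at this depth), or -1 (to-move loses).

value(OX/.X/.O/OX, X) = 0

p1 X@[OX/.X/.O/OX]: (1,0)[OX/XX/.O/OX]+0* (2,0)[OX/.X/XO/OX]+0
p2 O@[OX/XX/.O/OX]: (2,0)[OX/XX/OO/OX]+0*
p3 X@[OX/XX/OO/OX] terminal +0; root [OX/.X/.O/OX] d6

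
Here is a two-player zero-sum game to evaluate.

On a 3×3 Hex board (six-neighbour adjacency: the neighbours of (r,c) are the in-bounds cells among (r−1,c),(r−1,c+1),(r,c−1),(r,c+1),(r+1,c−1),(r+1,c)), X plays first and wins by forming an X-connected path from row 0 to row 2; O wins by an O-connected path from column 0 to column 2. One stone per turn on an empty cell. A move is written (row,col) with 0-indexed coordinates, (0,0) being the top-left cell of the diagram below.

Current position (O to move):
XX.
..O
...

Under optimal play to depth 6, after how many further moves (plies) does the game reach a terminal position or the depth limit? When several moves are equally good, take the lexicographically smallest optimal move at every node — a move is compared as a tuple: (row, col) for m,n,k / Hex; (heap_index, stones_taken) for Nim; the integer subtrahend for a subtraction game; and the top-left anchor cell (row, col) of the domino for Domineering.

[XX./..O/...] O move#1: (0,2):-1/XXO/..O/..., (1,0):-1/XX./O.O/..., (1,1):+1/XX./.OO/...*, (2,0):+1/XX./..O/O.., (2,1):-1/XX./..O/.O., (2,2):-1/XX./..O/..O
[XX./.OO/...] X move#2: (0,2):-1/XXX/.OO/...*, (1,0):-1/XX./XOO/..., (2,0):-1/XX./.OO/X.., (2,1):-1/XX./.OO/.X., (2,2):-1/XX./.OO/..X
[XXX/.OO/...] O move#3: (1,0):+1/XXX/OOO/...*, (2,0):+1/XXX/.OO/O.., (2,1):+1/XXX/.OO/.O., (2,2):+1/XXX/.OO/..O
[XXX/OOO/...] end (terminal -1, X#4); searched XX./..O/... to 6

PV length from [XX./..O/...]: 3 plies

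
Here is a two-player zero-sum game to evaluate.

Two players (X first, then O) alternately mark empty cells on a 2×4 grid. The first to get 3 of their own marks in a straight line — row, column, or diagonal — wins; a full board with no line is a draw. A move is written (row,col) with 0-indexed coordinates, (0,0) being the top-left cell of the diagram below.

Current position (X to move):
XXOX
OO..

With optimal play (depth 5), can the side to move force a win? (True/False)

p1 X@[XXOX/OO..]: (1,2)[XXOX/OOX.]+0* (1,3)[XXOX/OO.X]-1
p2 O@[XXOX/OOX.]: (1,3)[XXOX/OOXO]+0*
p3 X@[XXOX/OOXO] terminal +0; root [XXOX/OO..] d5

X winning at [XXOX/OO..]: False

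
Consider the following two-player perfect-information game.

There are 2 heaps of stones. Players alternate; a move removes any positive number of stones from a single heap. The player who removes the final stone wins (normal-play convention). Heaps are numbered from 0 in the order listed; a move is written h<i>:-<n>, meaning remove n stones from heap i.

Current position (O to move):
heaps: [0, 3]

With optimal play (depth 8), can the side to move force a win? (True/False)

O winning at [(0,3)]: True

[(0,3)] O move#1: h1:-1:-1/(0,2), h1:-2:-1/(0,1), h1:-3:+1/(0,0)*
[(0,0)] end (terminal -1, X#2); searched (0,3) to 8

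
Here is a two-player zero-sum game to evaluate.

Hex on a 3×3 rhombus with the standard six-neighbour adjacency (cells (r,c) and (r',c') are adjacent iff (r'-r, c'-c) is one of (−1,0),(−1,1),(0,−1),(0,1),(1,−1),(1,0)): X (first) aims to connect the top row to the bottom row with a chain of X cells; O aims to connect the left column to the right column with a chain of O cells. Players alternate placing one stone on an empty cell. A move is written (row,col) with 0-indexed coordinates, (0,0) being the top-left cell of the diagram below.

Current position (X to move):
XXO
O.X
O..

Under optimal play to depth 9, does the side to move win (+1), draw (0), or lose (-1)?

[XXO/O.X/O..] X move#1: (1,1):+1/XXO/OXX/O..*, (2,1):-1/XXO/O.X/OX., (2,2):-1/XXO/O.X/O.X
[XXO/OXX/O..] O move#2: (2,1):-1/XXO/OXX/OO.*, (2,2):-1/XXO/OXX/O.O
[XXO/OXX/OO.] X move#3: (2,2):+1/XXO/OXX/OOX*
[XXO/OXX/OOX] end (terminal -1, O#4); searched XXO/O.X/O.. to 9

value(XXO/O.X/O.., X) = +1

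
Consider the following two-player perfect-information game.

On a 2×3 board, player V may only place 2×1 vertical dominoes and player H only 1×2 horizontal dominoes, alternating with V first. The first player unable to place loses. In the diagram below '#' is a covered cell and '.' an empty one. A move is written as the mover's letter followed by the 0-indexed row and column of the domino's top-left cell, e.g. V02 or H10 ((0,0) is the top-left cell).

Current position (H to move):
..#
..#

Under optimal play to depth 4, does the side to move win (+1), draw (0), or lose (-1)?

value(..#/..#, H) = +1

p1 H@[..#/..#]: H00[###/..#]+1* H10[..#/###]+1
p2 V@[###/..#] terminal -1; root [..#/..#] d4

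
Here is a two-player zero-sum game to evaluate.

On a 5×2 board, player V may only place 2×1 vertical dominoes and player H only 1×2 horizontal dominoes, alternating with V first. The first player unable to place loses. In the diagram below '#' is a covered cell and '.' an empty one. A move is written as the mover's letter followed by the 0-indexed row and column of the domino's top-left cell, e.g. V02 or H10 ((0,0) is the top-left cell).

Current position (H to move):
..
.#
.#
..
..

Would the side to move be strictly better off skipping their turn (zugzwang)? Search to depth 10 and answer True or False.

p1 H@[../.#/.#/../..]: H00[##/.#/.#/../..]-1 H30[../.#/.#/##/..]+1* H40[../.#/.#/../##]+1
p2 V@[../.#/.#/##/..]: V00[#./##/.#/##/..]-1* V10[../##/##/##/..]-1
p3 H@[#./##/.#/##/..]: H40[#./##/.#/##/##]+1*
p4 V@[#./##/.#/##/##] terminal -1; root [../.#/.#/../..] d10
suppose H passes — search the same position with V to move:
pass> p1 V@[../.#/.#/../..]: V00[#./##/.#/../..]-1 V10[../##/##/../..]-1 V20[../.#/##/#./..]+1* V30[../.#/.#/#./#.]+1 V31[../.#/.#/.#/.#]+1
pass> p2 H@[../.#/##/#./..]: H00[##/.#/##/#./..]-1* H40[../.#/##/#./##]-1
pass> p3 V@[##/.#/##/#./..]: V31[##/.#/##/##/.#]+1*
pass> p4 H@[##/.#/##/##/.#] terminal -1; root [../.#/.#/../..] d10
for H: play +1, pass -1

zugzwang(../.#/.#/../.., H) = False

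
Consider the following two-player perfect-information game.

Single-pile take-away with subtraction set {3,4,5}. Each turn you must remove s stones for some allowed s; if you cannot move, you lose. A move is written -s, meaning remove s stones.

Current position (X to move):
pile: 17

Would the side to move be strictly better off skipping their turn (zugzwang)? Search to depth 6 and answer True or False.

zugzwang(17, X) = True

ply 1, X at 17 | -3=-1→14*; -4=-1→13; -5=-1→12
ply 2, O at 14 | -3=-1→11; -4=+1→10*; -5=+1→9
ply 3, X at 10 | -3=-1→7*; -4=-1→6; -5=-1→5
ply 4, O at 7 | -3=-1→4; -4=-1→3; -5=+1→2*
ply 5: 2 is terminal -1 (X); from 17 depth 6
if X skipped the turn, O would face:
~ ply 1, O at 17 | -3=-1→14*; -4=-1→13; -5=-1→12
~ ply 2, X at 14 | -3=-1→11; -4=+1→10*; -5=+1→9
~ ply 3, O at 10 | -3=-1→7*; -4=-1→6; -5=-1→5
~ ply 4, X at 7 | -3=-1→4; -4=-1→3; -5=+1→2*
~ ply 5: 2 is terminal -1 (O); from 17 depth 6
compare (X): move=-1 vs pass=+1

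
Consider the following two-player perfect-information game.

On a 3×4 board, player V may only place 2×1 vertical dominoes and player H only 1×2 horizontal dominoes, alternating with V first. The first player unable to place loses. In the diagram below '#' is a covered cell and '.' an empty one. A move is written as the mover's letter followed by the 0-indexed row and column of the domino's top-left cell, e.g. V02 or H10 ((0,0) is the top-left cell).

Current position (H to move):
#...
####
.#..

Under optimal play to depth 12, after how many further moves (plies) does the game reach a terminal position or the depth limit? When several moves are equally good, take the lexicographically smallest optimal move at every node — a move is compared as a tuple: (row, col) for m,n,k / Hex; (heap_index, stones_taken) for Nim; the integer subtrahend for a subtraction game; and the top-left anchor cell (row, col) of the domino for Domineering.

[#.../####/.#..] H move#1: H01:+1/###./####/.#..*, H02:+1/#.##/####/.#.., H22:+1/#.../####/.###
[###./####/.#..] end (terminal -1, V#2); searched #.../####/.#.. to 12

PV length from [#.../####/.#..]: 1 ply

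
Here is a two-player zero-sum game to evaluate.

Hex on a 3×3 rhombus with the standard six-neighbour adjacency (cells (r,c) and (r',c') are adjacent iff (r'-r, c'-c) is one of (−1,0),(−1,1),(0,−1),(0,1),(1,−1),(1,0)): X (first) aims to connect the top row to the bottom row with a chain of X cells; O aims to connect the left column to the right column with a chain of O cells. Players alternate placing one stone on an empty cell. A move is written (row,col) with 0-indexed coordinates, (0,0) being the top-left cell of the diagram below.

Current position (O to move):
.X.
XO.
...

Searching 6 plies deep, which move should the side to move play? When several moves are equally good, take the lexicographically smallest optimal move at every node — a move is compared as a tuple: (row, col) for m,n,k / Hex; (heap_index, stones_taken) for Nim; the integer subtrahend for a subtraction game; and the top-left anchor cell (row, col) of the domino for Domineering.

p1 O@[.X./XO./...]: (0,0)[OX./XO./...]-1 (0,2)[.XO/XO./...]-1 (1,2)[.X./XOO/...]-1 (2,0)[.X./XO./O..]+1* (2,1)[.X./XO./.O.]-1 (2,2)[.X./XO./..O]-1
p2 X@[.X./XO./O..]: (0,0)[XX./XO./O..]-1* (0,2)[.XX/XO./O..]-1 (1,2)[.X./XOX/O..]-1 (2,1)[.X./XO./OX.]-1 (2,2)[.X./XO./O.X]-1
p3 O@[XX./XO./O..]: (0,2)[XXO/XO./O..]+1* (1,2)[XX./XOO/O..]+1 (2,1)[XX./XO./OO.]+1 (2,2)[XX./XO./O.O]+1
p4 X@[XXO/XO./O..] terminal -1; root [.X./XO./...] d6

O's best at [.X./XO./...]: (2,0)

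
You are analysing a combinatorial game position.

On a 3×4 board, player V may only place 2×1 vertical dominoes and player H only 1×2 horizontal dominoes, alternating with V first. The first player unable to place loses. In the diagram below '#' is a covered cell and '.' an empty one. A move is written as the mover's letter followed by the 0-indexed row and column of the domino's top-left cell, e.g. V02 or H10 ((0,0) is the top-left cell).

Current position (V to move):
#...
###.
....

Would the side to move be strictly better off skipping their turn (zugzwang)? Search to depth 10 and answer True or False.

zugzwang(#.../###./...., V) = False

p1 V@[#.../###./....]: V03[#..#/####/....]-1* V13[#.../####/...#]-1
p2 H@[#..#/####/....]: H01[####/####/....]+1* H20[#..#/####/##..]+1 H21[#..#/####/.##.]+1 H22[#..#/####/..##]+1
p3 V@[####/####/....] terminal -1; root [#.../###./....] d10
if V skipped the turn, H would face:
~ p1 H@[#.../###./....]: H01[###./###./....]+1* H02[#.##/###./....]+1 H20[#.../###./##..]+1 H21[#.../###./.##.]+1 H22[#.../###./..##]+1
~ p2 V@[###./###./....]: V03[####/####/....]-1* V13[###./####/...#]-1
~ p3 H@[####/####/....]: H20[####/####/##..]+1* H21[####/####/.##.]+1 H22[####/####/..##]+1
~ p4 V@[####/####/##..] terminal -1; root [#.../###./....] d10
compare (V): move=-1 vs pass=-1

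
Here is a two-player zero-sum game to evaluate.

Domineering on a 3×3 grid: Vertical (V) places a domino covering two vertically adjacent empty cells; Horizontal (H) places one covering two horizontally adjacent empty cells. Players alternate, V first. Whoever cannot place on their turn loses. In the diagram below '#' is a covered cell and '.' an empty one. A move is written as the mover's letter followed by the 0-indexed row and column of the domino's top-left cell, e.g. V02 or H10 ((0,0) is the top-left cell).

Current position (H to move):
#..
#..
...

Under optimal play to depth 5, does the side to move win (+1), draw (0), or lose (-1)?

[#../#../...] H move#1: H01:-1/###/#../..., H11:+1/#../###/...*, H20:-1/#../#../##., H21:-1/#../#../.##
[#../###/...] end (terminal -1, V#2); searched #../#../... to 5

value(#../#../..., H) = +1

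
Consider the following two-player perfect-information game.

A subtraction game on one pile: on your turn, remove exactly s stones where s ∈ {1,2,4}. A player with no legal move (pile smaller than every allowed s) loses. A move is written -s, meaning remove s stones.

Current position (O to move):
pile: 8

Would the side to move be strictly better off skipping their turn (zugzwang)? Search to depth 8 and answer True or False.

[8] O move#1: -1:-1/7, -2:+1/6*, -4:-1/4
[6] X move#2: -1:-1/5*, -2:-1/4, -4:-1/2
[5] O move#3: -1:-1/4, -2:+1/3*, -4:-1/1
[3] X move#4: -1:-1/2*, -2:-1/1
[2] O move#5: -1:-1/1, -2:+1/0*
[0] end (terminal -1, X#6); searched 8 to 8
pass branch (X moves first from the same position):
  | [8] X move#1: -1:-1/7, -2:+1/6*, -4:-1/4
  | [6] O move#2: -1:-1/5*, -2:-1/4, -4:-1/2
  | [5] X move#3: -1:-1/4, -2:+1/3*, -4:-1/1
  | [3] O move#4: -1:-1/2*, -2:-1/1
  | [2] X move#5: -1:-1/1, -2:+1/0*
  | [0] end (terminal -1, O#6); searched 8 to 8
O moving scores +1; O passing scores -1

zugzwang(8, O) = False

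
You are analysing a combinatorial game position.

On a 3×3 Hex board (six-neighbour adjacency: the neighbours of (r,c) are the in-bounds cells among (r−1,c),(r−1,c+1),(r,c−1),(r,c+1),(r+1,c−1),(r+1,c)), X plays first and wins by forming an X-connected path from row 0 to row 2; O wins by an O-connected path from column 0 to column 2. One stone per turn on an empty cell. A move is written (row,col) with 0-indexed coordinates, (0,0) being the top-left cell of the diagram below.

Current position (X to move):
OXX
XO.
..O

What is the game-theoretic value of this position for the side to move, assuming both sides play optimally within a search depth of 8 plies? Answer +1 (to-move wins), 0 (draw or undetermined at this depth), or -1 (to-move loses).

value(OXX/XO./..O, X) = +1

ply 1, X at OXX/XO./..O | (1,2)=+1→OXX/XOX/..O*; (2,0)=+1→OXX/XO./X.O; (2,1)=+1→OXX/XO./.XO
ply 2, O at OXX/XOX/..O | (2,0)=-1→OXX/XOX/O.O*; (2,1)=-1→OXX/XOX/.OO
ply 3, X at OXX/XOX/O.O | (2,1)=+1→OXX/XOX/OXO*
ply 4: OXX/XOX/OXO is terminal -1 (O); from OXX/XO./..O depth 8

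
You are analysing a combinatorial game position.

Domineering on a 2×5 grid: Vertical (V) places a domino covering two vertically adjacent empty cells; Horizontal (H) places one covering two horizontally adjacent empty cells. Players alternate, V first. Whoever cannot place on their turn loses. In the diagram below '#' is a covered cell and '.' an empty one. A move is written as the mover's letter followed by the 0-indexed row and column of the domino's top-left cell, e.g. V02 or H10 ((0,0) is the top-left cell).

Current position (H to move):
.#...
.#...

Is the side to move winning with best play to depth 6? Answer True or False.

p1 H@[.#.../.#...]: H02[.###./.#...]-1* H03[.#.##/.#...]-1 H12[.#.../.###.]-1 H13[.#.../.#.##]-1
p2 V@[.###./.#...]: V00[####./##...]-1 V04[.####/.#..#]+1*
p3 H@[.####/.#..#]: H12[.####/.####]-1*
p4 V@[.####/.####]: V00[#####/#####]+1*
p5 H@[#####/#####] terminal -1; root [.#.../.#...] d6

H winning at [.#.../.#...]: False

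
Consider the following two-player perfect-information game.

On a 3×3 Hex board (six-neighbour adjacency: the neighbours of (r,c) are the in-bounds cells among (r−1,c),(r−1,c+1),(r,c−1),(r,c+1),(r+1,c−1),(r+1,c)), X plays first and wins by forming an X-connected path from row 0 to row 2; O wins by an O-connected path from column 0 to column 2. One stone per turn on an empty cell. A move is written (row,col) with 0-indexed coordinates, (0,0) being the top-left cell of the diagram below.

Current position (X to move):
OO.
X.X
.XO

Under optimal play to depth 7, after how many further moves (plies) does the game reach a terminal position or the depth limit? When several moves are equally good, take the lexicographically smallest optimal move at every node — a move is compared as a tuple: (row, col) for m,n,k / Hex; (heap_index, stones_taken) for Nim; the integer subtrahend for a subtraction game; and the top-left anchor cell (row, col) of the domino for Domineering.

ply 1, X at OO./X.X/.XO | (0,2)=+1→OOX/X.X/.XO*; (1,1)=-1→OO./XXX/.XO; (2,0)=-1→OO./X.X/XXO
ply 2: OOX/X.X/.XO is terminal -1 (O); from OO./X.X/.XO depth 7

PV length from [OO./X.X/.XO]: 1 ply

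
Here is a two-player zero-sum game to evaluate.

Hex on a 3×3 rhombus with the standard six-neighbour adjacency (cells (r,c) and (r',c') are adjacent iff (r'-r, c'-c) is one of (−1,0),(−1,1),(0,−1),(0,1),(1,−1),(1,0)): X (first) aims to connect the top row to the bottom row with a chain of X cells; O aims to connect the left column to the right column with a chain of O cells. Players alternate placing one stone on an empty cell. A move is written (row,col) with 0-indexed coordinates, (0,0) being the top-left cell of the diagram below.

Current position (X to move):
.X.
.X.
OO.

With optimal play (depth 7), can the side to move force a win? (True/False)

X winning at [.X./.X./OO.]: False

[.X./.X./OO.] X move#1: (0,0):-1/XX./.X./OO.*, (0,2):-1/.XX/.X./OO., (1,0):-1/.X./XX./OO., (1,2):-1/.X./.XX/OO., (2,2):-1/.X./.X./OOX
[XX./.X./OO.] O move#2: (0,2):+1/XXO/.X./OO.*, (1,0):+1/XX./OX./OO., (1,2):+1/XX./.XO/OO., (2,2):+1/XX./.X./OOO
[XXO/.X./OO.] X move#3: (1,0):-1/XXO/XX./OO.*, (1,2):-1/XXO/.XX/OO., (2,2):-1/XXO/.X./OOX
[XXO/XX./OO.] O move#4: (1,2):+1/XXO/XXO/OO.*, (2,2):+1/XXO/XX./OOO
[XXO/XXO/OO.] end (terminal -1, X#5); searched .X./.X./OO. to 7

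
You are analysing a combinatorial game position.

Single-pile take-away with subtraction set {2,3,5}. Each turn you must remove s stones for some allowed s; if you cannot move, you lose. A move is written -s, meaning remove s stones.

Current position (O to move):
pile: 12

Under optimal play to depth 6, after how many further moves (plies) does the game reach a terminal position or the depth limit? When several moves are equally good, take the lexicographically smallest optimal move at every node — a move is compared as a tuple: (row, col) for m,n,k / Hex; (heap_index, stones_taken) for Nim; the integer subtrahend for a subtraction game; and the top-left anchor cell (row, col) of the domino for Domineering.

p1 O@[12]: -2[10]-1 -3[9]-1 -5[7]+1*
p2 X@[7]: -2[5]-1* -3[4]-1 -5[2]-1
p3 O@[5]: -2[3]-1 -3[2]-1 -5[0]+1*
p4 X@[0] terminal -1; root [12] d6

PV length from [12]: 3 plies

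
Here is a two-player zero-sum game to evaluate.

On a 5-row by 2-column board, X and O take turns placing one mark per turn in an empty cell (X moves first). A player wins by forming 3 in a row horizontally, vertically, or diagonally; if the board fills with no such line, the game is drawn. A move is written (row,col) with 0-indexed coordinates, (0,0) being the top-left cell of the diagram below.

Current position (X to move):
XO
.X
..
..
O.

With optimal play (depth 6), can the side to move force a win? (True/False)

X winning at [XO/.X/../../O.]: False

[XO/.X/../../O.] X move#1: (1,0):+0/XO/XX/../../O.*, (2,0):+0/XO/.X/X./../O., (2,1):+0/XO/.X/.X/../O., (3,0):+0/XO/.X/../X./O., (3,1):+0/XO/.X/../.X/O., (4,1):+0/XO/.X/../../OX
[XO/XX/../../O.] O move#2: (2,0):+0/XO/XX/O./../O.*, (2,1):-1/XO/XX/.O/../O., (3,0):-1/XO/XX/../O./O., (3,1):-1/XO/XX/../.O/O., (4,1):-1/XO/XX/../../OO
[XO/XX/O./../O.] X move#3: (2,1):-1/XO/XX/OX/../O., (3,0):+0/XO/XX/O./X./O.*, (3,1):-1/XO/XX/O./.X/O., (4,1):-1/XO/XX/O./../OX
[XO/XX/O./X./O.] O move#4: (2,1):+0/XO/XX/OO/X./O.*, (3,1):+0/XO/XX/O./XO/O., (4,1):+0/XO/XX/O./X./OO
[XO/XX/OO/X./O.] X move#5: (3,1):+0/XO/XX/OO/XX/O.*, (4,1):+0/XO/XX/OO/X./OX
[XO/XX/OO/XX/O.] O move#6: (4,1):+0/XO/XX/OO/XX/OO*
[XO/XX/OO/XX/OO] end (terminal +0, X#7); searched XO/.X/../../O. to 6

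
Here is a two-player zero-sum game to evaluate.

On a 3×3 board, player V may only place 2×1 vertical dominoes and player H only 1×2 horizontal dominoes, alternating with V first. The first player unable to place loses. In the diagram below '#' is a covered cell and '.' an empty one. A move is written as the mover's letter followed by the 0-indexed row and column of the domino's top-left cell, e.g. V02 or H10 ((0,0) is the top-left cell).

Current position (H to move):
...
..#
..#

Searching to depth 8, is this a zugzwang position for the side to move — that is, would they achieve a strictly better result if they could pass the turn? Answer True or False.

zugzwang(.../..#/..#, H) = False

p1 H@[.../..#/..#]: H00[##./..#/..#]-1 H01[.##/..#/..#]-1 H10[.../###/..#]+1* H20[.../..#/###]-1
p2 V@[.../###/..#] terminal -1; root [.../..#/..#] d8
suppose H passes — search the same position with V to move:
pass> p1 V@[.../..#/..#]: V00[#../#.#/..#]+1* V01[.#./.##/..#]+1 V10[.../#.#/#.#]+1 V11[.../.##/.##]+1
pass> p2 H@[#../#.#/..#]: H01[###/#.#/..#]-1* H20[#../#.#/###]-1
pass> p3 V@[###/#.#/..#]: V11[###/###/.##]+1*
pass> p4 H@[###/###/.##] terminal -1; root [.../..#/..#] d8
for H: play +1, pass -1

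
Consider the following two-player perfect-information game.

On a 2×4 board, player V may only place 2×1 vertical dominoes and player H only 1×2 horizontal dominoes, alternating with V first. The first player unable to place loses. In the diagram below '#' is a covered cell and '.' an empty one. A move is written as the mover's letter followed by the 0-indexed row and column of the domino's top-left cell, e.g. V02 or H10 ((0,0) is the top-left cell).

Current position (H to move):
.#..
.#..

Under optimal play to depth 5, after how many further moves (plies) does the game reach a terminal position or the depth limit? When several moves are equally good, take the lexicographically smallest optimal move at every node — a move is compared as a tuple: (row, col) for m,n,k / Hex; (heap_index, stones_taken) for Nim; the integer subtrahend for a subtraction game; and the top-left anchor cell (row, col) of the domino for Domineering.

PV length from [.#../.#..]: 3 plies

ply 1, H at .#../.#.. | H02=+1→.###/.#..*; H12=+1→.#../.###
ply 2, V at .###/.#.. | V00=-1→####/##..*
ply 3, H at ####/##.. | H12=+1→####/####*
ply 4: ####/#### is terminal -1 (V); from .#../.#.. depth 5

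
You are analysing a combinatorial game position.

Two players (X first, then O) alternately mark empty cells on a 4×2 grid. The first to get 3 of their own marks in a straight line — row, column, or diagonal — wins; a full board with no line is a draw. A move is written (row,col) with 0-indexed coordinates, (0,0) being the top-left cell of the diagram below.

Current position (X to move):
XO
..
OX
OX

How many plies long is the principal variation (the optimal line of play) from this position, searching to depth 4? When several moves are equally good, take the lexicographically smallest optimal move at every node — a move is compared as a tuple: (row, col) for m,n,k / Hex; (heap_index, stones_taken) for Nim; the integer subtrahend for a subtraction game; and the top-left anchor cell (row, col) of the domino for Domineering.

PV length from [XO/../OX/OX]: 1 ply

ply 1, X at XO/../OX/OX | (1,0)=+0→XO/X./OX/OX; (1,1)=+1→XO/.X/OX/OX*
ply 2: XO/.X/OX/OX is terminal -1 (O); from XO/../OX/OX depth 4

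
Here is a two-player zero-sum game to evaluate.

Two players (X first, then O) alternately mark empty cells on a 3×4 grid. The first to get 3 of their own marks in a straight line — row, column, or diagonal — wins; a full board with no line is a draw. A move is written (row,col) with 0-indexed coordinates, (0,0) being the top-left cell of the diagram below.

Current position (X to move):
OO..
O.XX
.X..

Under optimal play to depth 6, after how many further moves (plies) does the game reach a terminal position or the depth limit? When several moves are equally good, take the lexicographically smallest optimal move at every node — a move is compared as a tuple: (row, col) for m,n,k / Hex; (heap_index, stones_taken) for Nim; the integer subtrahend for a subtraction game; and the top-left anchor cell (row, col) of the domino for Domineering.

PV length from [OO../O.XX/.X..]: 1 ply

p1 X@[OO../O.XX/.X..]: (0,2)[OOX./O.XX/.X..]-1 (0,3)[OO.X/O.XX/.X..]+1* (1,1)[OO../OXXX/.X..]+1 (2,0)[OO../O.XX/XX..]-1 (2,2)[OO../O.XX/.XX.]-1 (2,3)[OO../O.XX/.X.X]-1
p2 O@[OO.X/O.XX/.X..] terminal -1; root [OO../O.XX/.X..] d6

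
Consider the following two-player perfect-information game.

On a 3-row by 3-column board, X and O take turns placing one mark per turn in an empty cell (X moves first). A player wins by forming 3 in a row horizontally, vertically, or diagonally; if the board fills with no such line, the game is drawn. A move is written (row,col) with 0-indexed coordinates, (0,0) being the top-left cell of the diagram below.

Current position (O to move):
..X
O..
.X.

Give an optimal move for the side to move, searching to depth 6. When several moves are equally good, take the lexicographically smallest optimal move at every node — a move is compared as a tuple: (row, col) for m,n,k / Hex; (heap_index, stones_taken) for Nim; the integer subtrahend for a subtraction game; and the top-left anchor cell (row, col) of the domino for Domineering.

[..X/O../.X.] O move#1: (0,0):-1/O.X/O../.X., (0,1):-1/.OX/O../.X., (1,1):+0/..X/OO./.X.*, (1,2):-1/..X/O.O/.X., (2,0):-1/..X/O../OX., (2,2):-1/..X/O../.XO
[..X/OO./.X.] X move#2: (0,0):-1/X.X/OO./.X., (0,1):-1/.XX/OO./.X., (1,2):+0/..X/OOX/.X.*, (2,0):-1/..X/OO./XX., (2,2):-1/..X/OO./.XX
[..X/OOX/.X.] O move#3: (0,0):-1/O.X/OOX/.X., (0,1):-1/.OX/OOX/.X., (2,0):-1/..X/OOX/OX., (2,2):+0/..X/OOX/.XO*
[..X/OOX/.XO] X move#4: (0,0):+0/X.X/OOX/.XO*, (0,1):-1/.XX/OOX/.XO, (2,0):-1/..X/OOX/XXO
[X.X/OOX/.XO] O move#5: (0,1):+0/XOX/OOX/.XO*, (2,0):-1/X.X/OOX/OXO
[XOX/OOX/.XO] X move#6: (2,0):+0/XOX/OOX/XXO*
[XOX/OOX/XXO] end (terminal +0, O#7); searched ..X/O../.X. to 6

O's best at [..X/O../.X.]: (1,1)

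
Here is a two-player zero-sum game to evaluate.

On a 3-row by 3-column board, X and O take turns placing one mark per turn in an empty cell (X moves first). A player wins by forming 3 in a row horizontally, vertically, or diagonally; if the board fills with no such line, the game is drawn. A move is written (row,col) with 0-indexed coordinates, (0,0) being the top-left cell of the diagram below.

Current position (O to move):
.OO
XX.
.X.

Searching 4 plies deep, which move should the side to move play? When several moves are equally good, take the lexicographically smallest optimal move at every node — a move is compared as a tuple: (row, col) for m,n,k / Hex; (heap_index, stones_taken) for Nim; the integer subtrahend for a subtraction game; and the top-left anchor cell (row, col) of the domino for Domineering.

p1 O@[.OO/XX./.X.]: (0,0)[OOO/XX./.X.]+1* (1,2)[.OO/XXO/.X.]+1 (2,0)[.OO/XX./OX.]-1 (2,2)[.OO/XX./.XO]-1
p2 X@[OOO/XX./.X.] terminal -1; root [.OO/XX./.X.] d4

O's best at [.OO/XX./.X.]: (0,0)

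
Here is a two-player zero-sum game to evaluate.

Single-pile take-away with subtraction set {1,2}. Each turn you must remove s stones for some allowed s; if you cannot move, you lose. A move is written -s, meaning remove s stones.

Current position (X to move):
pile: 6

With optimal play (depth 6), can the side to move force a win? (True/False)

ply 1, X at 6 | -1=-1→5*; -2=-1→4
ply 2, O at 5 | -1=-1→4; -2=+1→3*
ply 3, X at 3 | -1=-1→2*; -2=-1→1
ply 4, O at 2 | -1=-1→1; -2=+1→0*
ply 5: 0 is terminal -1 (X); from 6 depth 6

X winning at [6]: False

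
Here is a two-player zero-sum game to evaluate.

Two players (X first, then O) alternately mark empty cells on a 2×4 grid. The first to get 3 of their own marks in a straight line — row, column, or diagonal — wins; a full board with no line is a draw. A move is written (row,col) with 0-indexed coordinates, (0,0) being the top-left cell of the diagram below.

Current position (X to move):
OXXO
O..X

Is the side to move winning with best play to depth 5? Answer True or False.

X winning at [OXXO/O..X]: False

[OXXO/O..X] X move#1: (1,1):+0/OXXO/OX.X*, (1,2):+0/OXXO/O.XX
[OXXO/OX.X] O move#2: (1,2):+0/OXXO/OXOX*
[OXXO/OXOX] end (terminal +0, X#3); searched OXXO/O..X to 5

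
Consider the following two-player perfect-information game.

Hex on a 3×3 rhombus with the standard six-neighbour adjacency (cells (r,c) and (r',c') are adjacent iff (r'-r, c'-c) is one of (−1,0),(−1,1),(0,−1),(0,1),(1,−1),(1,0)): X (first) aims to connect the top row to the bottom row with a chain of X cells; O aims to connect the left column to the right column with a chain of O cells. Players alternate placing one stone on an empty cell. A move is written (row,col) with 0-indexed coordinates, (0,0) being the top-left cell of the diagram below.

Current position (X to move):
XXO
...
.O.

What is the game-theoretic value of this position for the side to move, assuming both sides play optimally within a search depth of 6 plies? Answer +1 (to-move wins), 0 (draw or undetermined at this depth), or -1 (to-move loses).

[XXO/.../.O.] X move#1: (1,0):-1/XXO/X../.O., (1,1):-1/XXO/.X./.O., (1,2):-1/XXO/..X/.O., (2,0):+1/XXO/.../XO.*, (2,2):-1/XXO/.../.OX
[XXO/.../XO.] O move#2: (1,0):-1/XXO/O../XO.*, (1,1):-1/XXO/.O./XO., (1,2):-1/XXO/..O/XO., (2,2):-1/XXO/.../XOO
[XXO/O../XO.] X move#3: (1,1):+1/XXO/OX./XO.*, (1,2):-1/XXO/O.X/XO., (2,2):-1/XXO/O../XOX
[XXO/OX./XO.] end (terminal -1, O#4); searched XXO/.../.O. to 6

value(XXO/.../.O., X) = +1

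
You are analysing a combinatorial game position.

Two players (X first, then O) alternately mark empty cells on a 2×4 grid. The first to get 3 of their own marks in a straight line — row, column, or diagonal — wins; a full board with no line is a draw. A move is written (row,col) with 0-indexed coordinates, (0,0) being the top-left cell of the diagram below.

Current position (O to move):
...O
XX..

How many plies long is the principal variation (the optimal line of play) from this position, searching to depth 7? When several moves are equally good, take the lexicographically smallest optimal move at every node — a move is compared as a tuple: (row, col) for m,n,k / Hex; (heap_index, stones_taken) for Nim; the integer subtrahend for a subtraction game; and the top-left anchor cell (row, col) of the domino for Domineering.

p1 O@[...O/XX..]: (0,0)[O..O/XX..]-1 (0,1)[.O.O/XX..]-1 (0,2)[..OO/XX..]-1 (1,2)[...O/XXO.]+0* (1,3)[...O/XX.O]-1
p2 X@[...O/XXO.]: (0,0)[X..O/XXO.]+0* (0,1)[.X.O/XXO.]+0 (0,2)[..XO/XXO.]+0 (1,3)[...O/XXOX]+0
p3 O@[X..O/XXO.]: (0,1)[XO.O/XXO.]+0* (0,2)[X.OO/XXO.]+0 (1,3)[X..O/XXOO]+0
p4 X@[XO.O/XXO.]: (0,2)[XOXO/XXO.]+0* (1,3)[XO.O/XXOX]-1
p5 O@[XOXO/XXO.]: (1,3)[XOXO/XXOO]+0*
p6 X@[XOXO/XXOO] terminal +0; root [...O/XX..] d7

PV length from [...O/XX..]: 5 plies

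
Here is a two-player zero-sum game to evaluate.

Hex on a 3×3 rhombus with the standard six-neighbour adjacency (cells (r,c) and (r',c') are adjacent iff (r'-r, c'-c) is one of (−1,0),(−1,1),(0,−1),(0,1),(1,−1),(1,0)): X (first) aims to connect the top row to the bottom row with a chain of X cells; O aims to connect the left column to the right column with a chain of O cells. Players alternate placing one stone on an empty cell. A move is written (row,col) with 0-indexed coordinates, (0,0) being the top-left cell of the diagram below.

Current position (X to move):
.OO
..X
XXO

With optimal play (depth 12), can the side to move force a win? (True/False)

X winning at [.OO/..X/XXO]: False

[.OO/..X/XXO] X move#1: (0,0):-1/XOO/..X/XXO*, (1,0):-1/.OO/X.X/XXO, (1,1):-1/.OO/.XX/XXO
[XOO/..X/XXO] O move#2: (1,0):+1/XOO/O.X/XXO*, (1,1):-1/XOO/.OX/XXO
[XOO/O.X/XXO] end (terminal -1, X#3); searched .OO/..X/XXO to 12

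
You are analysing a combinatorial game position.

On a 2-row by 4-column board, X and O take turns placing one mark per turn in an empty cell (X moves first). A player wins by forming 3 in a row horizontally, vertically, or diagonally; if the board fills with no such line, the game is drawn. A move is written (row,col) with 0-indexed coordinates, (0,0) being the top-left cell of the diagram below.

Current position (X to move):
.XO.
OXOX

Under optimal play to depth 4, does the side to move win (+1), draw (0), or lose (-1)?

value(.XO./OXOX, X) = 0

[.XO./OXOX] X move#1: (0,0):+0/XXO./OXOX*, (0,3):+0/.XOX/OXOX
[XXO./OXOX] O move#2: (0,3):+0/XXOO/OXOX*
[XXOO/OXOX] end (terminal +0, X#3); searched .XO./OXOX to 4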